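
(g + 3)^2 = g^2 + 6*g + 9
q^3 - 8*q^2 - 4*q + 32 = (q - 8)*(q - 2)*(q + 2)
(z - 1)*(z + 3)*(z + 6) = z^3 + 8*z^2 + 9*z - 18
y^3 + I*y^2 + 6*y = y*(y - 2*I)*(y + 3*I)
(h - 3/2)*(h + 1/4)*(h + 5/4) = h^3 - 31*h/16 - 15/32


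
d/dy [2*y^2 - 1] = 4*y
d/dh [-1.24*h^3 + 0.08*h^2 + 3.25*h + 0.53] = -3.72*h^2 + 0.16*h + 3.25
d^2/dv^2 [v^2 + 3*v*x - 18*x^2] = 2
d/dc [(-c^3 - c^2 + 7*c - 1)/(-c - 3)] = 2*(c^3 + 5*c^2 + 3*c - 11)/(c^2 + 6*c + 9)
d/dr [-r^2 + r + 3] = 1 - 2*r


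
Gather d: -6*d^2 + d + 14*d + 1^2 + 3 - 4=-6*d^2 + 15*d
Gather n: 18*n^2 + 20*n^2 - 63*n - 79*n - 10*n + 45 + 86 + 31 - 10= 38*n^2 - 152*n + 152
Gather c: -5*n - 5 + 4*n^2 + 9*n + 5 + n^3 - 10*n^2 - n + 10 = n^3 - 6*n^2 + 3*n + 10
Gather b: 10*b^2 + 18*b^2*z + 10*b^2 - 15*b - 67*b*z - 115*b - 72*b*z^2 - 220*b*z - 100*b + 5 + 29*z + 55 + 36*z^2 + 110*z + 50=b^2*(18*z + 20) + b*(-72*z^2 - 287*z - 230) + 36*z^2 + 139*z + 110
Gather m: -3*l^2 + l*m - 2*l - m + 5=-3*l^2 - 2*l + m*(l - 1) + 5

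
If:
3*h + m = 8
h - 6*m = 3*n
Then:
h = 3*n/19 + 48/19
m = 8/19 - 9*n/19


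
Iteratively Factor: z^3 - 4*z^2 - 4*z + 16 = (z + 2)*(z^2 - 6*z + 8) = (z - 4)*(z + 2)*(z - 2)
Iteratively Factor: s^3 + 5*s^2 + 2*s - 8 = (s - 1)*(s^2 + 6*s + 8) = (s - 1)*(s + 2)*(s + 4)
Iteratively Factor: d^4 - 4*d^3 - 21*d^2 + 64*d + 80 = (d + 1)*(d^3 - 5*d^2 - 16*d + 80) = (d + 1)*(d + 4)*(d^2 - 9*d + 20) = (d - 5)*(d + 1)*(d + 4)*(d - 4)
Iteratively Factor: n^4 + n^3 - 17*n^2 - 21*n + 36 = (n - 1)*(n^3 + 2*n^2 - 15*n - 36) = (n - 1)*(n + 3)*(n^2 - n - 12) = (n - 4)*(n - 1)*(n + 3)*(n + 3)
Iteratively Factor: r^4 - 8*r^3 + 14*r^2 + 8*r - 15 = (r + 1)*(r^3 - 9*r^2 + 23*r - 15) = (r - 5)*(r + 1)*(r^2 - 4*r + 3) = (r - 5)*(r - 3)*(r + 1)*(r - 1)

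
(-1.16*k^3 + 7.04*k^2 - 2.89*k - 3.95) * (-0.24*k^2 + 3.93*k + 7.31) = 0.2784*k^5 - 6.2484*k^4 + 19.8812*k^3 + 41.0527*k^2 - 36.6494*k - 28.8745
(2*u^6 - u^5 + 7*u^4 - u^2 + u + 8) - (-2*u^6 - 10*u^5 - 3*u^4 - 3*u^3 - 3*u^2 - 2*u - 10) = 4*u^6 + 9*u^5 + 10*u^4 + 3*u^3 + 2*u^2 + 3*u + 18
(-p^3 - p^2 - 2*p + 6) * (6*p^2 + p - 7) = -6*p^5 - 7*p^4 - 6*p^3 + 41*p^2 + 20*p - 42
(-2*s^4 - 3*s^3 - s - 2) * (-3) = 6*s^4 + 9*s^3 + 3*s + 6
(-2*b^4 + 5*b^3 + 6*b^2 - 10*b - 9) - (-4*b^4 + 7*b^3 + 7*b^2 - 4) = 2*b^4 - 2*b^3 - b^2 - 10*b - 5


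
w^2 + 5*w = w*(w + 5)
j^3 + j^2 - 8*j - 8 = (j + 1)*(j - 2*sqrt(2))*(j + 2*sqrt(2))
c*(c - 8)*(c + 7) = c^3 - c^2 - 56*c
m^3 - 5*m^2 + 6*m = m*(m - 3)*(m - 2)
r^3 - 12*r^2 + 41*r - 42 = (r - 7)*(r - 3)*(r - 2)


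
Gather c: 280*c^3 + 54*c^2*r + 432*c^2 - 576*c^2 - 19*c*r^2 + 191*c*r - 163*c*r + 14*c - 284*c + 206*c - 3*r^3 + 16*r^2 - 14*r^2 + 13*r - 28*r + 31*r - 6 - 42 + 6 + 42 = 280*c^3 + c^2*(54*r - 144) + c*(-19*r^2 + 28*r - 64) - 3*r^3 + 2*r^2 + 16*r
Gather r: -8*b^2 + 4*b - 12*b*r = -8*b^2 - 12*b*r + 4*b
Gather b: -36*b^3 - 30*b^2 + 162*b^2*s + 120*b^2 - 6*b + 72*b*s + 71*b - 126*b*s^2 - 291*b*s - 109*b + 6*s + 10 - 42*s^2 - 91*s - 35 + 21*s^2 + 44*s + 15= -36*b^3 + b^2*(162*s + 90) + b*(-126*s^2 - 219*s - 44) - 21*s^2 - 41*s - 10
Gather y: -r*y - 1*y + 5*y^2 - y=5*y^2 + y*(-r - 2)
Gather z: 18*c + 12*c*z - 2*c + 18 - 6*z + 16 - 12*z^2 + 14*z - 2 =16*c - 12*z^2 + z*(12*c + 8) + 32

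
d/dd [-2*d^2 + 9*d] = 9 - 4*d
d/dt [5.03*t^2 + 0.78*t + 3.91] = 10.06*t + 0.78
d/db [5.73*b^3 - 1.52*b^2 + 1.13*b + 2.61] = 17.19*b^2 - 3.04*b + 1.13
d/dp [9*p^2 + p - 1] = 18*p + 1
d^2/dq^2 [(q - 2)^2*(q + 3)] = 6*q - 2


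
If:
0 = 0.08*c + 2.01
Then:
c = -25.12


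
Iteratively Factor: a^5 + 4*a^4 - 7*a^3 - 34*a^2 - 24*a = (a + 4)*(a^4 - 7*a^2 - 6*a) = a*(a + 4)*(a^3 - 7*a - 6) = a*(a + 2)*(a + 4)*(a^2 - 2*a - 3) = a*(a + 1)*(a + 2)*(a + 4)*(a - 3)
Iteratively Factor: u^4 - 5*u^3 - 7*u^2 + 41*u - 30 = (u - 2)*(u^3 - 3*u^2 - 13*u + 15) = (u - 2)*(u - 1)*(u^2 - 2*u - 15) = (u - 2)*(u - 1)*(u + 3)*(u - 5)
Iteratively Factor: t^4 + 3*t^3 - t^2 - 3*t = (t + 1)*(t^3 + 2*t^2 - 3*t) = (t - 1)*(t + 1)*(t^2 + 3*t) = (t - 1)*(t + 1)*(t + 3)*(t)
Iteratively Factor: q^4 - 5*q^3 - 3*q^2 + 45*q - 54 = (q - 2)*(q^3 - 3*q^2 - 9*q + 27) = (q - 3)*(q - 2)*(q^2 - 9) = (q - 3)*(q - 2)*(q + 3)*(q - 3)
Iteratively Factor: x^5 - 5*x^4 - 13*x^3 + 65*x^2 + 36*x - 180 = (x - 2)*(x^4 - 3*x^3 - 19*x^2 + 27*x + 90) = (x - 3)*(x - 2)*(x^3 - 19*x - 30) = (x - 3)*(x - 2)*(x + 2)*(x^2 - 2*x - 15) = (x - 3)*(x - 2)*(x + 2)*(x + 3)*(x - 5)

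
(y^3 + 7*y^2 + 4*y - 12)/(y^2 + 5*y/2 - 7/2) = 2*(y^2 + 8*y + 12)/(2*y + 7)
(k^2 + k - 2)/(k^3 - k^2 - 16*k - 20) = (k - 1)/(k^2 - 3*k - 10)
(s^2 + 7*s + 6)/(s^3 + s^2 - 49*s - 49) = (s + 6)/(s^2 - 49)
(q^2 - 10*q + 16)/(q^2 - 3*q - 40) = (q - 2)/(q + 5)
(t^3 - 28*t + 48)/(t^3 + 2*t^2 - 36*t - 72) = (t^2 - 6*t + 8)/(t^2 - 4*t - 12)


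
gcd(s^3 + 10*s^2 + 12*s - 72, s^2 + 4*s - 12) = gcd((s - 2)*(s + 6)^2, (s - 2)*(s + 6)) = s^2 + 4*s - 12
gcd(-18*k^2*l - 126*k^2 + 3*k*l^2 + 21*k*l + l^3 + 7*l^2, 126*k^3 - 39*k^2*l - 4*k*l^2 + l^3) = 18*k^2 - 3*k*l - l^2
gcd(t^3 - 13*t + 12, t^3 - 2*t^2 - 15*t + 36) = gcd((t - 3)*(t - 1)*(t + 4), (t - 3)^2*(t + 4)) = t^2 + t - 12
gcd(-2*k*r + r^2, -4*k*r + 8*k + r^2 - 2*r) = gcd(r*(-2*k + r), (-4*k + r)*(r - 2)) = 1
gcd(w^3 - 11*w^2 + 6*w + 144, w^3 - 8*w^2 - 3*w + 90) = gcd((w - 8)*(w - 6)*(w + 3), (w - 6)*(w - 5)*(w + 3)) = w^2 - 3*w - 18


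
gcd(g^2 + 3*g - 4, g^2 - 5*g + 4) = g - 1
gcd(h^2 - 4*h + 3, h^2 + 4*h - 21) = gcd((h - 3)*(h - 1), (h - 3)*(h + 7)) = h - 3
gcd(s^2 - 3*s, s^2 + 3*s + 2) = 1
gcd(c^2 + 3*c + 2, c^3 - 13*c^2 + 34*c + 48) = c + 1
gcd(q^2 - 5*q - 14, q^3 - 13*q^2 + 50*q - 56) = q - 7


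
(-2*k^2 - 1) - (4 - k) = -2*k^2 + k - 5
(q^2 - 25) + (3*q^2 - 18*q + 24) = 4*q^2 - 18*q - 1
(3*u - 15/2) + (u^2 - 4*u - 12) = u^2 - u - 39/2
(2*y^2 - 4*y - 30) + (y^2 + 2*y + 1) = 3*y^2 - 2*y - 29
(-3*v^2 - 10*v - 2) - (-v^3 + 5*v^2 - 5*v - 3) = v^3 - 8*v^2 - 5*v + 1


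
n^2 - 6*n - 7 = (n - 7)*(n + 1)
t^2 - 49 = (t - 7)*(t + 7)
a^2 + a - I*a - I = (a + 1)*(a - I)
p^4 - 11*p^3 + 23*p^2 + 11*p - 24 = (p - 8)*(p - 3)*(p - 1)*(p + 1)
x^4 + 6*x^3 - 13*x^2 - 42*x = x*(x - 3)*(x + 2)*(x + 7)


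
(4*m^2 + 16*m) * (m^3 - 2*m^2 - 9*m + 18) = 4*m^5 + 8*m^4 - 68*m^3 - 72*m^2 + 288*m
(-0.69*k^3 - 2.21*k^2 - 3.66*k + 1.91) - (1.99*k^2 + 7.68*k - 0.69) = -0.69*k^3 - 4.2*k^2 - 11.34*k + 2.6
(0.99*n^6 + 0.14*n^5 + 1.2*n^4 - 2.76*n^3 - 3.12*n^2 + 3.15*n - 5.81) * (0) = 0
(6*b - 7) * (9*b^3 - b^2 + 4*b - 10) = 54*b^4 - 69*b^3 + 31*b^2 - 88*b + 70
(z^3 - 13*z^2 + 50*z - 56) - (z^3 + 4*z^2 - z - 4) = -17*z^2 + 51*z - 52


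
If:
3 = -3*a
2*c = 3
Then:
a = -1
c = 3/2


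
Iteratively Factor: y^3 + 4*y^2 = (y)*(y^2 + 4*y) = y^2*(y + 4)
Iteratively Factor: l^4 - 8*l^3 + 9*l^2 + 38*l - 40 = (l - 1)*(l^3 - 7*l^2 + 2*l + 40) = (l - 1)*(l + 2)*(l^2 - 9*l + 20) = (l - 5)*(l - 1)*(l + 2)*(l - 4)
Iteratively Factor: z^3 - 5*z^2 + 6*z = (z - 2)*(z^2 - 3*z) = z*(z - 2)*(z - 3)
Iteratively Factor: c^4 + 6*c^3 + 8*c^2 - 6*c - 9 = (c + 3)*(c^3 + 3*c^2 - c - 3) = (c + 3)^2*(c^2 - 1) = (c + 1)*(c + 3)^2*(c - 1)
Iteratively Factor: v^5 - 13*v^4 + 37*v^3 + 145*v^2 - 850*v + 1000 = (v - 5)*(v^4 - 8*v^3 - 3*v^2 + 130*v - 200) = (v - 5)*(v + 4)*(v^3 - 12*v^2 + 45*v - 50) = (v - 5)^2*(v + 4)*(v^2 - 7*v + 10) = (v - 5)^3*(v + 4)*(v - 2)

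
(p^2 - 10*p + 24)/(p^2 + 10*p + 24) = (p^2 - 10*p + 24)/(p^2 + 10*p + 24)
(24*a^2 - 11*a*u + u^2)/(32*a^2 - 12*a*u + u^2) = (-3*a + u)/(-4*a + u)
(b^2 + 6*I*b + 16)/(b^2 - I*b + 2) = (b + 8*I)/(b + I)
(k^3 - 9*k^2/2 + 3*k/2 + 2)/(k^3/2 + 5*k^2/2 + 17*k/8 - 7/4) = 4*(2*k^3 - 9*k^2 + 3*k + 4)/(4*k^3 + 20*k^2 + 17*k - 14)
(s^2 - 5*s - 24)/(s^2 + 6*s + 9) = (s - 8)/(s + 3)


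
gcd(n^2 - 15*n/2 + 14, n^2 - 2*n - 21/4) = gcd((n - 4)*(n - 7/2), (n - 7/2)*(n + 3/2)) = n - 7/2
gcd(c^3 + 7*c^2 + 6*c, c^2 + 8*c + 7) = c + 1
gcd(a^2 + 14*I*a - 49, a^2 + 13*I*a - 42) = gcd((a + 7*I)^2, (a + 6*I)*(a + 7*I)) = a + 7*I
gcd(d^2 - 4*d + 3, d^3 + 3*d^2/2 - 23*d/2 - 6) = d - 3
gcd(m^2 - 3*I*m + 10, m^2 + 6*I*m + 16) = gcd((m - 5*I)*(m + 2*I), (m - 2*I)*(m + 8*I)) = 1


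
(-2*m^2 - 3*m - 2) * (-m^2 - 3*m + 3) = 2*m^4 + 9*m^3 + 5*m^2 - 3*m - 6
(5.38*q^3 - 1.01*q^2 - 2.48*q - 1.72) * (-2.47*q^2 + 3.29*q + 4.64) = -13.2886*q^5 + 20.1949*q^4 + 27.7659*q^3 - 8.5972*q^2 - 17.166*q - 7.9808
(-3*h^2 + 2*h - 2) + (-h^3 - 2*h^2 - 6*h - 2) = -h^3 - 5*h^2 - 4*h - 4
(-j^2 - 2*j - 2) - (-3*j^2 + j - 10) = 2*j^2 - 3*j + 8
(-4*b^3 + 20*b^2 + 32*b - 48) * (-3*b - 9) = 12*b^4 - 24*b^3 - 276*b^2 - 144*b + 432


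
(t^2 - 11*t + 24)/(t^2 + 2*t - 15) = (t - 8)/(t + 5)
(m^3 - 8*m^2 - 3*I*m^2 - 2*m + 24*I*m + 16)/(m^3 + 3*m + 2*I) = (m^2 - m*(8 + I) + 8*I)/(m^2 + 2*I*m - 1)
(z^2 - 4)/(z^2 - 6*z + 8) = (z + 2)/(z - 4)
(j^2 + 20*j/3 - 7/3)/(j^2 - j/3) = (j + 7)/j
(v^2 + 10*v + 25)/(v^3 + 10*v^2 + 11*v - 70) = (v + 5)/(v^2 + 5*v - 14)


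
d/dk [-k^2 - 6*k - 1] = -2*k - 6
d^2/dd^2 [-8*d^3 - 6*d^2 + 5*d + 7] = -48*d - 12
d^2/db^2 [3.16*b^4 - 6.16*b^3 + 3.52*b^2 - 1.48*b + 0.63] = 37.92*b^2 - 36.96*b + 7.04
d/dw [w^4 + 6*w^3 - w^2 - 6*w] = 4*w^3 + 18*w^2 - 2*w - 6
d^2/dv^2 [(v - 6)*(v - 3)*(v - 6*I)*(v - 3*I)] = 12*v^2 + 54*v*(-1 - I) + 162*I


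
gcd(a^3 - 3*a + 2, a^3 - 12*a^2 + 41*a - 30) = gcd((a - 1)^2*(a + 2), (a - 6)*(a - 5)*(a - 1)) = a - 1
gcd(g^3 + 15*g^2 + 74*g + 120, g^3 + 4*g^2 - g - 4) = g + 4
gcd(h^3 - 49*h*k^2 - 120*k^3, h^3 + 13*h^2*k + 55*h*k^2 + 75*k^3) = h^2 + 8*h*k + 15*k^2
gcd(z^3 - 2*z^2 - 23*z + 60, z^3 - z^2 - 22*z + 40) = z^2 + z - 20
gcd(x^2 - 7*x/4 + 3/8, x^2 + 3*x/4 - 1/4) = x - 1/4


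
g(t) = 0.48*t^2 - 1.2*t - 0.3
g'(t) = 0.96*t - 1.2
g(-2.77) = 6.71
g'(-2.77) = -3.86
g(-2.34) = 5.14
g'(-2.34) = -3.45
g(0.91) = -0.99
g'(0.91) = -0.33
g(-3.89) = 11.63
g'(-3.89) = -4.93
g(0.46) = -0.75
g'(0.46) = -0.76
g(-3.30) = 8.89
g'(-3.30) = -4.37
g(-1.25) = 1.95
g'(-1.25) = -2.40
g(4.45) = 3.87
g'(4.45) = 3.07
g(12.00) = 54.42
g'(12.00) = 10.32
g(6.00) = 9.78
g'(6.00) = 4.56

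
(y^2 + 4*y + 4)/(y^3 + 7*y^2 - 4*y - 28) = (y + 2)/(y^2 + 5*y - 14)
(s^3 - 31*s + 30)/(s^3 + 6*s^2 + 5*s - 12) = (s^2 + s - 30)/(s^2 + 7*s + 12)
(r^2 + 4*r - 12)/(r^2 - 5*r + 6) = (r + 6)/(r - 3)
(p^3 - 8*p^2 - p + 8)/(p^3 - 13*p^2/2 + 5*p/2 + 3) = 2*(p^2 - 7*p - 8)/(2*p^2 - 11*p - 6)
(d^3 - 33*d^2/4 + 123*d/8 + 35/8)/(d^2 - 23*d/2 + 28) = (4*d^2 - 19*d - 5)/(4*(d - 8))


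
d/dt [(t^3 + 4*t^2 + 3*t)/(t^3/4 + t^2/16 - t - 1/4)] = 16*(-15*t^4 - 56*t^3 - 79*t^2 - 32*t - 12)/(16*t^6 + 8*t^5 - 127*t^4 - 64*t^3 + 248*t^2 + 128*t + 16)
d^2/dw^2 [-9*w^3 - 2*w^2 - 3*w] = -54*w - 4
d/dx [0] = 0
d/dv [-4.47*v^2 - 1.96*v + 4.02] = -8.94*v - 1.96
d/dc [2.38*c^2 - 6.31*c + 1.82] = 4.76*c - 6.31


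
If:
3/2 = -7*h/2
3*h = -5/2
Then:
No Solution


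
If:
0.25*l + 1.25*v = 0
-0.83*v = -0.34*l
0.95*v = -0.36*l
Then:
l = 0.00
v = 0.00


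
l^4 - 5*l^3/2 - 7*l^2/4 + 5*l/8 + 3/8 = (l - 3)*(l - 1/2)*(l + 1/2)^2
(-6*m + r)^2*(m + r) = 36*m^3 + 24*m^2*r - 11*m*r^2 + r^3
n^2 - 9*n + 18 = (n - 6)*(n - 3)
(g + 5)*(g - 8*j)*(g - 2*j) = g^3 - 10*g^2*j + 5*g^2 + 16*g*j^2 - 50*g*j + 80*j^2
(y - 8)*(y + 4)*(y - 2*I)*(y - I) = y^4 - 4*y^3 - 3*I*y^3 - 34*y^2 + 12*I*y^2 + 8*y + 96*I*y + 64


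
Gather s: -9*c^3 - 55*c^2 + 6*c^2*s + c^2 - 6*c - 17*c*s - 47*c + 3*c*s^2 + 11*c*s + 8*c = -9*c^3 - 54*c^2 + 3*c*s^2 - 45*c + s*(6*c^2 - 6*c)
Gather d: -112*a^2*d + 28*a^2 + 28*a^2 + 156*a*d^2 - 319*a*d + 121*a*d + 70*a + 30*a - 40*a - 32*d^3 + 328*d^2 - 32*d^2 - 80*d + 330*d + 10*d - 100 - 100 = 56*a^2 + 60*a - 32*d^3 + d^2*(156*a + 296) + d*(-112*a^2 - 198*a + 260) - 200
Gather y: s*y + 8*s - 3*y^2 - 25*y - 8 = 8*s - 3*y^2 + y*(s - 25) - 8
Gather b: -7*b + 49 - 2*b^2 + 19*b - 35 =-2*b^2 + 12*b + 14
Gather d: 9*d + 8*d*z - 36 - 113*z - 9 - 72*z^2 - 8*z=d*(8*z + 9) - 72*z^2 - 121*z - 45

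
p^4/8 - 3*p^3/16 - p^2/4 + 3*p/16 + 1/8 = (p/4 + 1/4)*(p/2 + 1/4)*(p - 2)*(p - 1)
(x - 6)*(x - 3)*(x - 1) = x^3 - 10*x^2 + 27*x - 18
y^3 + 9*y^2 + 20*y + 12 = (y + 1)*(y + 2)*(y + 6)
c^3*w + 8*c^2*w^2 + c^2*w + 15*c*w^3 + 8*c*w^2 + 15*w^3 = (c + 3*w)*(c + 5*w)*(c*w + w)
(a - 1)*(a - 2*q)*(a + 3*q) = a^3 + a^2*q - a^2 - 6*a*q^2 - a*q + 6*q^2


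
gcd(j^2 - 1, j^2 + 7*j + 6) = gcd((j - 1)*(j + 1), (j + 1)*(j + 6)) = j + 1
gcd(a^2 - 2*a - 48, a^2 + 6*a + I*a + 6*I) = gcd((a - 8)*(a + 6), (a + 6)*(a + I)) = a + 6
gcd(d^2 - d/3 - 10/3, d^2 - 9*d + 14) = d - 2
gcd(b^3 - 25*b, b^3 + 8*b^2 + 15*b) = b^2 + 5*b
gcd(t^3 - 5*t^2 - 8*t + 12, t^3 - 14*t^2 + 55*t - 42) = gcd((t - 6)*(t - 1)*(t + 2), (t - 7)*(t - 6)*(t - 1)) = t^2 - 7*t + 6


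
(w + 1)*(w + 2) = w^2 + 3*w + 2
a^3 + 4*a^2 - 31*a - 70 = (a - 5)*(a + 2)*(a + 7)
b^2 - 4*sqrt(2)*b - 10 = (b - 5*sqrt(2))*(b + sqrt(2))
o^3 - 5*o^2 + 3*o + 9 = (o - 3)^2*(o + 1)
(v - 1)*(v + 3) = v^2 + 2*v - 3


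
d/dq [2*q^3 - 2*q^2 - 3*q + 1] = 6*q^2 - 4*q - 3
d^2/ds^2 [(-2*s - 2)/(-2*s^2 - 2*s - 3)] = 8*(2*(s + 1)*(2*s + 1)^2 - (3*s + 2)*(2*s^2 + 2*s + 3))/(2*s^2 + 2*s + 3)^3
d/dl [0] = 0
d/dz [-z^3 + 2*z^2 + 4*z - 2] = -3*z^2 + 4*z + 4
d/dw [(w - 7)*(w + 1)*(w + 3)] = 3*w^2 - 6*w - 25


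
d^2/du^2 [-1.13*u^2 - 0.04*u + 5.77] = -2.26000000000000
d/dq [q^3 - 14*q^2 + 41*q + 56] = 3*q^2 - 28*q + 41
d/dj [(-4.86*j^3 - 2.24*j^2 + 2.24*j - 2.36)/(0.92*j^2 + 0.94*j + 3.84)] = (-4.4712*j^4 - 9.1368*j^3 - 60.1536*j^2 - 12.8608*j + 10.82)/(0.8464*j^4 + 1.7296*j^3 + 7.9492*j^2 + 7.2192*j + 14.7456)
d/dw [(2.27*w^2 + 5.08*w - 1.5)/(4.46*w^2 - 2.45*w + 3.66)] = (-28.2183*w^2 + 29.9964*w + 14.9178)/(19.8916*w^4 - 21.854*w^3 + 38.6497*w^2 - 17.934*w + 13.3956)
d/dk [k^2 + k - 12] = 2*k + 1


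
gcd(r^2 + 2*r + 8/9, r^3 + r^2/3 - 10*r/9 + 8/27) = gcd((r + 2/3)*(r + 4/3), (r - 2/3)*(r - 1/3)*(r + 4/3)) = r + 4/3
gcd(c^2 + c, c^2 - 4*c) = c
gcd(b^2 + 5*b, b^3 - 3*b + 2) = 1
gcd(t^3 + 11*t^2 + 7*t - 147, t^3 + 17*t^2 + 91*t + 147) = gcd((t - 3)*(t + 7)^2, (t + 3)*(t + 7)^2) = t^2 + 14*t + 49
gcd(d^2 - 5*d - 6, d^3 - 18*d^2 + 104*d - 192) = d - 6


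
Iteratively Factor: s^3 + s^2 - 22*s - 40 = (s + 2)*(s^2 - s - 20) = (s + 2)*(s + 4)*(s - 5)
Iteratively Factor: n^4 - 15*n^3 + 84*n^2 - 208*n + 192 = (n - 4)*(n^3 - 11*n^2 + 40*n - 48) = (n - 4)^2*(n^2 - 7*n + 12) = (n - 4)^3*(n - 3)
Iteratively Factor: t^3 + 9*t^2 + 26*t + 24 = (t + 4)*(t^2 + 5*t + 6) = (t + 2)*(t + 4)*(t + 3)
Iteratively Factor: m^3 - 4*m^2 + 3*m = (m - 1)*(m^2 - 3*m) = (m - 3)*(m - 1)*(m)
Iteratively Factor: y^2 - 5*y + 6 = (y - 2)*(y - 3)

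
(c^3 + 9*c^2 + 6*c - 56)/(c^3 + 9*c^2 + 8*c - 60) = (c^2 + 11*c + 28)/(c^2 + 11*c + 30)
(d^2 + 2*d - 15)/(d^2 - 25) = (d - 3)/(d - 5)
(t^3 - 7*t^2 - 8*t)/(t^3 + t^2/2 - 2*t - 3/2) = 2*t*(t - 8)/(2*t^2 - t - 3)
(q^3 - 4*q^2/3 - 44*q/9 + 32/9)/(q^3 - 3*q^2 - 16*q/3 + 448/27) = 3*(3*q^2 + 4*q - 4)/(9*q^2 - 3*q - 56)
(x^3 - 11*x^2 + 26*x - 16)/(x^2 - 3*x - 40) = (x^2 - 3*x + 2)/(x + 5)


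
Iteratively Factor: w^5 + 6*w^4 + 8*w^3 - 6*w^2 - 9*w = (w)*(w^4 + 6*w^3 + 8*w^2 - 6*w - 9) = w*(w - 1)*(w^3 + 7*w^2 + 15*w + 9) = w*(w - 1)*(w + 3)*(w^2 + 4*w + 3) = w*(w - 1)*(w + 1)*(w + 3)*(w + 3)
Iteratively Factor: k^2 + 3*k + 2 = (k + 2)*(k + 1)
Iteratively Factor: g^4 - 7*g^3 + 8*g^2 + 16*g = (g)*(g^3 - 7*g^2 + 8*g + 16) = g*(g - 4)*(g^2 - 3*g - 4) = g*(g - 4)*(g + 1)*(g - 4)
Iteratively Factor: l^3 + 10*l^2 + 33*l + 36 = (l + 3)*(l^2 + 7*l + 12) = (l + 3)*(l + 4)*(l + 3)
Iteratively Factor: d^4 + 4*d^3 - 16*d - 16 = (d + 2)*(d^3 + 2*d^2 - 4*d - 8) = (d + 2)^2*(d^2 - 4) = (d - 2)*(d + 2)^2*(d + 2)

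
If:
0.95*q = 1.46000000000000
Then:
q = 1.54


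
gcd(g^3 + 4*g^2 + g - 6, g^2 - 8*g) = 1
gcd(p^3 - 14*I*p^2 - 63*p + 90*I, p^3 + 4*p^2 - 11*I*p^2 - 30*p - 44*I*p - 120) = p^2 - 11*I*p - 30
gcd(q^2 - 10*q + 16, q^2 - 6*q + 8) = q - 2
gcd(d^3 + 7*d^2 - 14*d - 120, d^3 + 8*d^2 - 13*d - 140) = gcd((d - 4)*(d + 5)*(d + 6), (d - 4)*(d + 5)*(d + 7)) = d^2 + d - 20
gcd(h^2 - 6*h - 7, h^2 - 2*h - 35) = h - 7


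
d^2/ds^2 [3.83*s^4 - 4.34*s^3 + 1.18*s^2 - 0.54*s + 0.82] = 45.96*s^2 - 26.04*s + 2.36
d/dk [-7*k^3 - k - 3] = -21*k^2 - 1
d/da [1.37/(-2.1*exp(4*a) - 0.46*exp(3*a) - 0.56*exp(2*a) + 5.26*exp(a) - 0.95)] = (11.508*exp(3*a) + 1.8906*exp(2*a) + 1.5344*exp(a) - 7.2062)*exp(a)/(2.1*exp(4*a) + 0.46*exp(3*a) + 0.56*exp(2*a) - 5.26*exp(a) + 0.95)^2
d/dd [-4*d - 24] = -4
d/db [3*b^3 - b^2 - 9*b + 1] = 9*b^2 - 2*b - 9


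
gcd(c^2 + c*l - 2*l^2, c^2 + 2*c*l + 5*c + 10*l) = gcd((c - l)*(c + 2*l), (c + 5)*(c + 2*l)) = c + 2*l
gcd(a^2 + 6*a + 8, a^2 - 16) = a + 4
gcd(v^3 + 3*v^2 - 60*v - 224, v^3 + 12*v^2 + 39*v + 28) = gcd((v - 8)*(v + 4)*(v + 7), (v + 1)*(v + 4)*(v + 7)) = v^2 + 11*v + 28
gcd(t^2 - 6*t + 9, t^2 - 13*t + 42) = 1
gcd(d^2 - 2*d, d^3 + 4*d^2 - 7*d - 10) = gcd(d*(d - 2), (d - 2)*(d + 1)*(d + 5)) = d - 2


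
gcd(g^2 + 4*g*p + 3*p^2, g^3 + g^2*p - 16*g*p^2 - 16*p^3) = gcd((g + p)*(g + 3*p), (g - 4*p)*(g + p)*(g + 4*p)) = g + p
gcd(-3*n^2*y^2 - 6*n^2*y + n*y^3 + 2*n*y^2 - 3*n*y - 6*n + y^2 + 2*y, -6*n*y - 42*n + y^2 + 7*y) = 1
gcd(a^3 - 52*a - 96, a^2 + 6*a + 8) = a + 2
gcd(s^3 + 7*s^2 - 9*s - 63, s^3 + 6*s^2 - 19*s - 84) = s^2 + 10*s + 21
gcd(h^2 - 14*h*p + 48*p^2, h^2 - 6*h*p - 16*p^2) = -h + 8*p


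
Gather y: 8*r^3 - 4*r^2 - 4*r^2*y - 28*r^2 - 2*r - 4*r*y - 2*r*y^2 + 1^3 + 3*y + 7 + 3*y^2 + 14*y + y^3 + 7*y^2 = 8*r^3 - 32*r^2 - 2*r + y^3 + y^2*(10 - 2*r) + y*(-4*r^2 - 4*r + 17) + 8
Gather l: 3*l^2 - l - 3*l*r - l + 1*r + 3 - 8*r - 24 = 3*l^2 + l*(-3*r - 2) - 7*r - 21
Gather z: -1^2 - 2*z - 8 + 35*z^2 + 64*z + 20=35*z^2 + 62*z + 11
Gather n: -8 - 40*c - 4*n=-40*c - 4*n - 8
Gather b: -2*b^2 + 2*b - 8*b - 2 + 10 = -2*b^2 - 6*b + 8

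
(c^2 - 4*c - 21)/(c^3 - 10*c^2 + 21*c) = (c + 3)/(c*(c - 3))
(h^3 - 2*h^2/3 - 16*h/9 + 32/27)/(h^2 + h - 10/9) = (9*h^2 - 16)/(3*(3*h + 5))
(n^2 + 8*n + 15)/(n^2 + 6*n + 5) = (n + 3)/(n + 1)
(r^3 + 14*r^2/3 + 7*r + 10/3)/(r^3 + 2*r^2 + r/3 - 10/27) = 9*(r^2 + 3*r + 2)/(9*r^2 + 3*r - 2)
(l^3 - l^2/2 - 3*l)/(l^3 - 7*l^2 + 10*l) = (l + 3/2)/(l - 5)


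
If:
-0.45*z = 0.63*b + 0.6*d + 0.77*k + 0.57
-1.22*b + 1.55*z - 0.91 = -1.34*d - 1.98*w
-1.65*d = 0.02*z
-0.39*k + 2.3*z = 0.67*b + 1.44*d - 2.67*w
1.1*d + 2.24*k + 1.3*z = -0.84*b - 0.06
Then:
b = -1.61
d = -0.01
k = -0.11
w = -1.47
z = 1.20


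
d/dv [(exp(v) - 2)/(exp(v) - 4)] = -2*exp(v)/(exp(v) - 4)^2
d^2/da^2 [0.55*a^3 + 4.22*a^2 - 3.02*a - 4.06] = 3.3*a + 8.44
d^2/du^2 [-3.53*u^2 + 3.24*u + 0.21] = -7.06000000000000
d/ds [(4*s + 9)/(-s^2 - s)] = (4*s^2 + 18*s + 9)/(s^2*(s^2 + 2*s + 1))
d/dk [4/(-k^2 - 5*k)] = 4*(2*k + 5)/(k^2*(k + 5)^2)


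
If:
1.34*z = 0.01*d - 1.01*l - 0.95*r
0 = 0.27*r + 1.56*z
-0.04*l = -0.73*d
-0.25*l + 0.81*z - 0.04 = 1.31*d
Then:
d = -0.02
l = -0.32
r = 0.45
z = -0.08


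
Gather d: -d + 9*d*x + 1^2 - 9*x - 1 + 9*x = d*(9*x - 1)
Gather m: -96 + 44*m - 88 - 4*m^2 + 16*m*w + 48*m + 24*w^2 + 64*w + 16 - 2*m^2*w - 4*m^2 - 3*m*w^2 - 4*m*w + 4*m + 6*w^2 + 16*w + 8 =m^2*(-2*w - 8) + m*(-3*w^2 + 12*w + 96) + 30*w^2 + 80*w - 160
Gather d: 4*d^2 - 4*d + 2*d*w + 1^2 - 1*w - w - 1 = 4*d^2 + d*(2*w - 4) - 2*w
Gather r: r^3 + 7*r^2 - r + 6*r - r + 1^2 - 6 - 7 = r^3 + 7*r^2 + 4*r - 12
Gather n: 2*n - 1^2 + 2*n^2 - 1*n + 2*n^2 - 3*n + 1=4*n^2 - 2*n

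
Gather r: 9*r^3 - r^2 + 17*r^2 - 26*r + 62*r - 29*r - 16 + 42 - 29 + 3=9*r^3 + 16*r^2 + 7*r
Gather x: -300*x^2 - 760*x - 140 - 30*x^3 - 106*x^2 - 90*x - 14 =-30*x^3 - 406*x^2 - 850*x - 154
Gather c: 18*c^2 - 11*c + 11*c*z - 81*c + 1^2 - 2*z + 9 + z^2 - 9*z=18*c^2 + c*(11*z - 92) + z^2 - 11*z + 10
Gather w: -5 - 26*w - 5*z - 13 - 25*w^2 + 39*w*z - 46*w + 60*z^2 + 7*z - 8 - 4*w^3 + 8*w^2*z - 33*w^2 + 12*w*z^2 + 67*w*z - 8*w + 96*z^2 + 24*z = -4*w^3 + w^2*(8*z - 58) + w*(12*z^2 + 106*z - 80) + 156*z^2 + 26*z - 26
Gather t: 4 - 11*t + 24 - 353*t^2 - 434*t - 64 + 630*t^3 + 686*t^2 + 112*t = 630*t^3 + 333*t^2 - 333*t - 36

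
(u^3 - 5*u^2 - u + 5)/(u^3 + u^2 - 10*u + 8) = (u^2 - 4*u - 5)/(u^2 + 2*u - 8)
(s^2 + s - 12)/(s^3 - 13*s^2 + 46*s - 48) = (s + 4)/(s^2 - 10*s + 16)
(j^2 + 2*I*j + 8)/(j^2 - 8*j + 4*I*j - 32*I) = (j - 2*I)/(j - 8)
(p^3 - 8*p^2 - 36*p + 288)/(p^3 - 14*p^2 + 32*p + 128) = (p^2 - 36)/(p^2 - 6*p - 16)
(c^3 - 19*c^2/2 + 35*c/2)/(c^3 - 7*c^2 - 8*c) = (-2*c^2 + 19*c - 35)/(2*(-c^2 + 7*c + 8))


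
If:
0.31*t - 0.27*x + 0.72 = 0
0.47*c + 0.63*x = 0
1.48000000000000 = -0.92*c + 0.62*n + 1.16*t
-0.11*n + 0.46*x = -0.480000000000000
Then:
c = -0.41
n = 5.63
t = -2.06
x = 0.30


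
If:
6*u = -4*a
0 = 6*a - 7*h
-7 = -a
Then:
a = 7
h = 6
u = -14/3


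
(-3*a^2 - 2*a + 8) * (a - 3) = -3*a^3 + 7*a^2 + 14*a - 24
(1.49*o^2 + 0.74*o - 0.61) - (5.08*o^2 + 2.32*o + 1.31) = -3.59*o^2 - 1.58*o - 1.92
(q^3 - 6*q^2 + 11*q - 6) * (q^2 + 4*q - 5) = q^5 - 2*q^4 - 18*q^3 + 68*q^2 - 79*q + 30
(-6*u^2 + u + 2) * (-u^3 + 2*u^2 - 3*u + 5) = 6*u^5 - 13*u^4 + 18*u^3 - 29*u^2 - u + 10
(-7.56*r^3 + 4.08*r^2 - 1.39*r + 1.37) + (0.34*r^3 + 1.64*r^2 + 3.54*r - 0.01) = -7.22*r^3 + 5.72*r^2 + 2.15*r + 1.36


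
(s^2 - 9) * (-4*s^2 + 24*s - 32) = -4*s^4 + 24*s^3 + 4*s^2 - 216*s + 288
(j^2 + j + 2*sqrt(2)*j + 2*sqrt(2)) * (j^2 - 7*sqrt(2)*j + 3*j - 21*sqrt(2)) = j^4 - 5*sqrt(2)*j^3 + 4*j^3 - 20*sqrt(2)*j^2 - 25*j^2 - 112*j - 15*sqrt(2)*j - 84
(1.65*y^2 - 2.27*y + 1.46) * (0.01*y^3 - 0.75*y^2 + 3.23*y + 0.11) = 0.0165*y^5 - 1.2602*y^4 + 7.0466*y^3 - 8.2456*y^2 + 4.4661*y + 0.1606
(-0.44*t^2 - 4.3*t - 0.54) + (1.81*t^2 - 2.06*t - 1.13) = 1.37*t^2 - 6.36*t - 1.67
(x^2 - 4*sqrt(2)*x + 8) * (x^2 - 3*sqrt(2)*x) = x^4 - 7*sqrt(2)*x^3 + 32*x^2 - 24*sqrt(2)*x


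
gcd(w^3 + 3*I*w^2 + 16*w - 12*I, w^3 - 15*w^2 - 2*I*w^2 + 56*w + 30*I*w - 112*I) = w - 2*I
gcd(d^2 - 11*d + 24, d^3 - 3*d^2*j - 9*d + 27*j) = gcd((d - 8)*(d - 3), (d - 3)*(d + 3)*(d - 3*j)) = d - 3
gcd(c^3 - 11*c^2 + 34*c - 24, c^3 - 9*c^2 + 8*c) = c - 1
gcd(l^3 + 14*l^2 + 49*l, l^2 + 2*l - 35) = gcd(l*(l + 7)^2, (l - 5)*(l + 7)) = l + 7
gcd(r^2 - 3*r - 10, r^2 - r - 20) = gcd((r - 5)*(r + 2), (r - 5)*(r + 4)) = r - 5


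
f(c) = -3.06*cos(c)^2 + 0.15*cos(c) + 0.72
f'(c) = 6.12*sin(c)*cos(c) - 0.15*sin(c)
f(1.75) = 0.60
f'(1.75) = -1.22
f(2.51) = -1.39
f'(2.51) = -3.00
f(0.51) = -1.48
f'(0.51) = 2.53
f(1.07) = 0.09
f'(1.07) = 2.45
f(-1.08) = 0.11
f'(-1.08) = -2.41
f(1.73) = 0.62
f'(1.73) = -1.11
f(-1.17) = 0.31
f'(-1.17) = -2.06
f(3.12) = -2.49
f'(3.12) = -0.14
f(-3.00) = -2.43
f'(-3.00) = 0.88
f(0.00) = -2.19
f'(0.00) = 0.00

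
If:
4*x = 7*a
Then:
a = 4*x/7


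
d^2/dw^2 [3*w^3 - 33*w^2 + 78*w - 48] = 18*w - 66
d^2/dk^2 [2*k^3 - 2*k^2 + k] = 12*k - 4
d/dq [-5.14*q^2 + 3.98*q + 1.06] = 3.98 - 10.28*q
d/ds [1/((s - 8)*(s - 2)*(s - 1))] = (-(s - 8)*(s - 2) - (s - 8)*(s - 1) - (s - 2)*(s - 1))/((s - 8)^2*(s - 2)^2*(s - 1)^2)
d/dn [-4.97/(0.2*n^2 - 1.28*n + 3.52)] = (1.988*n - 6.3616)/(0.2*n^2 - 1.28*n + 3.52)^2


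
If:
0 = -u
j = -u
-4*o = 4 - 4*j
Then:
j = 0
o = -1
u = 0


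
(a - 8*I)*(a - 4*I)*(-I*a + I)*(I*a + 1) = a^4 - a^3 - 13*I*a^3 - 44*a^2 + 13*I*a^2 + 44*a + 32*I*a - 32*I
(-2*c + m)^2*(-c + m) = -4*c^3 + 8*c^2*m - 5*c*m^2 + m^3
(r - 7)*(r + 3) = r^2 - 4*r - 21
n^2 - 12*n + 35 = (n - 7)*(n - 5)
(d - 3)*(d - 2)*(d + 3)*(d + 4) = d^4 + 2*d^3 - 17*d^2 - 18*d + 72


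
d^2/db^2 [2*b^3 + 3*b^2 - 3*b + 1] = 12*b + 6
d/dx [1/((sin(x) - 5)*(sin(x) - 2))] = (7 - 2*sin(x))*cos(x)/((sin(x) - 5)^2*(sin(x) - 2)^2)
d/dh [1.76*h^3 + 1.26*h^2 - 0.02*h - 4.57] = 5.28*h^2 + 2.52*h - 0.02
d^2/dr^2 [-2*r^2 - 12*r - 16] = -4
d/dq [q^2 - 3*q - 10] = 2*q - 3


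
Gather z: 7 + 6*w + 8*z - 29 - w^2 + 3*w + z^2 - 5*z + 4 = -w^2 + 9*w + z^2 + 3*z - 18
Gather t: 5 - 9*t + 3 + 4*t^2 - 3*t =4*t^2 - 12*t + 8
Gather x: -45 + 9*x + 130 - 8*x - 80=x + 5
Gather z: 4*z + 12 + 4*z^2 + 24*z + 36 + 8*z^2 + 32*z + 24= 12*z^2 + 60*z + 72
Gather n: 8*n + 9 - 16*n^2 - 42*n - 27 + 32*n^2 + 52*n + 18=16*n^2 + 18*n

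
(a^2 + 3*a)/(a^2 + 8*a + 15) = a/(a + 5)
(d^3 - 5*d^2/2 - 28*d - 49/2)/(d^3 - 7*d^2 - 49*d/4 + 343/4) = 2*(d + 1)/(2*d - 7)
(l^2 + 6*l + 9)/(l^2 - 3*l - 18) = (l + 3)/(l - 6)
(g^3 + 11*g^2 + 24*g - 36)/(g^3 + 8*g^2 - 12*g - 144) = (g - 1)/(g - 4)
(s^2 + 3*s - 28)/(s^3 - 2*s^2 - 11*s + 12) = (s + 7)/(s^2 + 2*s - 3)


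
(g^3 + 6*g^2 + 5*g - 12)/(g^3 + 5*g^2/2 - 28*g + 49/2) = 2*(g^2 + 7*g + 12)/(2*g^2 + 7*g - 49)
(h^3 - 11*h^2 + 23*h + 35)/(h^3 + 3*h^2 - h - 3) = (h^2 - 12*h + 35)/(h^2 + 2*h - 3)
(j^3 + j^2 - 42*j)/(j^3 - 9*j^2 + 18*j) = (j + 7)/(j - 3)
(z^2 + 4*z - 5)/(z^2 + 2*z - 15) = (z - 1)/(z - 3)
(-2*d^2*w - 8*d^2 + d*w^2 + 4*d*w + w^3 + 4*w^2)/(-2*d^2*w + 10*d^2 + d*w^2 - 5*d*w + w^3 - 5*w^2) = (w + 4)/(w - 5)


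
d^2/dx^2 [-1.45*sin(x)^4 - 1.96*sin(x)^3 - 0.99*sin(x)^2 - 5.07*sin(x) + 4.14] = 23.2*sin(x)^4 + 17.64*sin(x)^3 - 13.44*sin(x)^2 - 6.69*sin(x) - 1.98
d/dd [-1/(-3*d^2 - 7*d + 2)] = (-6*d - 7)/(3*d^2 + 7*d - 2)^2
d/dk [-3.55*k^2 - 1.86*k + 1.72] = -7.1*k - 1.86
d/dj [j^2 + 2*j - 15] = 2*j + 2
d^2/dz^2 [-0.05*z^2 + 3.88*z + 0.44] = -0.100000000000000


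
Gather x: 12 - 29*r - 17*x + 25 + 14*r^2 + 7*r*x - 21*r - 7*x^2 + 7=14*r^2 - 50*r - 7*x^2 + x*(7*r - 17) + 44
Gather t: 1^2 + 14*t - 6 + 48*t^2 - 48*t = 48*t^2 - 34*t - 5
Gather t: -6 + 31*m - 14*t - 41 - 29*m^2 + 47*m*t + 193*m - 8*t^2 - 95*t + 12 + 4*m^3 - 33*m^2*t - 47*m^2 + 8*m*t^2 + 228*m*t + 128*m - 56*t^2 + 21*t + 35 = 4*m^3 - 76*m^2 + 352*m + t^2*(8*m - 64) + t*(-33*m^2 + 275*m - 88)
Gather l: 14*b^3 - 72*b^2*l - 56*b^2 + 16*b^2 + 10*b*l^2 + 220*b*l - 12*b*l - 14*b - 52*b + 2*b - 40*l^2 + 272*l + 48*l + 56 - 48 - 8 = 14*b^3 - 40*b^2 - 64*b + l^2*(10*b - 40) + l*(-72*b^2 + 208*b + 320)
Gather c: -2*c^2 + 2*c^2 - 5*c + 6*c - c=0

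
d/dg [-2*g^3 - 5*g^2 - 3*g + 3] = -6*g^2 - 10*g - 3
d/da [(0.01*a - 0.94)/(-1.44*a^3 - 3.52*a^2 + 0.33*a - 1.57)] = (0.0288*a^3 - 4.0256*a^2 - 6.6176*a + 0.2945)/(2.0736*a^6 + 10.1376*a^5 + 11.44*a^4 + 2.1984*a^3 + 11.1617*a^2 - 1.0362*a + 2.4649)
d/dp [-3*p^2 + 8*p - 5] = 8 - 6*p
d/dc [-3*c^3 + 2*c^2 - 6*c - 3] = -9*c^2 + 4*c - 6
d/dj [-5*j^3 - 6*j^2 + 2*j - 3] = -15*j^2 - 12*j + 2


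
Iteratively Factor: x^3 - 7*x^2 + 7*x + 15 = (x - 3)*(x^2 - 4*x - 5) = (x - 5)*(x - 3)*(x + 1)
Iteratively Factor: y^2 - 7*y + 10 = (y - 2)*(y - 5)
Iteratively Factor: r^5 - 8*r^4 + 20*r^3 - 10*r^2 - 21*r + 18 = (r + 1)*(r^4 - 9*r^3 + 29*r^2 - 39*r + 18) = (r - 1)*(r + 1)*(r^3 - 8*r^2 + 21*r - 18) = (r - 3)*(r - 1)*(r + 1)*(r^2 - 5*r + 6) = (r - 3)^2*(r - 1)*(r + 1)*(r - 2)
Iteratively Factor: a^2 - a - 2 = (a - 2)*(a + 1)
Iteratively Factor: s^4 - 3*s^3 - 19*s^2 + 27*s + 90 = (s - 3)*(s^3 - 19*s - 30) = (s - 3)*(s + 3)*(s^2 - 3*s - 10) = (s - 3)*(s + 2)*(s + 3)*(s - 5)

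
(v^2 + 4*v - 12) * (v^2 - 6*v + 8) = v^4 - 2*v^3 - 28*v^2 + 104*v - 96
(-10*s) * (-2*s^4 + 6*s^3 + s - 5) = 20*s^5 - 60*s^4 - 10*s^2 + 50*s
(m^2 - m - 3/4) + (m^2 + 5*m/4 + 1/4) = 2*m^2 + m/4 - 1/2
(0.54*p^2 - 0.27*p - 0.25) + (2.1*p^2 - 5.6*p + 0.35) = 2.64*p^2 - 5.87*p + 0.1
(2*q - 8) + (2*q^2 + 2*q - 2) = 2*q^2 + 4*q - 10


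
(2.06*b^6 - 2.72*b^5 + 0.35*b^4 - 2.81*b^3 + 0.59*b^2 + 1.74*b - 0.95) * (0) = 0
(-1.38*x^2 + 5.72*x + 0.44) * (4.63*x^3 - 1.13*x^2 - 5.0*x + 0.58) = -6.3894*x^5 + 28.043*x^4 + 2.4736*x^3 - 29.8976*x^2 + 1.1176*x + 0.2552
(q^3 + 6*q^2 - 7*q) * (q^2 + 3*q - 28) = q^5 + 9*q^4 - 17*q^3 - 189*q^2 + 196*q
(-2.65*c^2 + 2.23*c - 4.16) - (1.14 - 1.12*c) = -2.65*c^2 + 3.35*c - 5.3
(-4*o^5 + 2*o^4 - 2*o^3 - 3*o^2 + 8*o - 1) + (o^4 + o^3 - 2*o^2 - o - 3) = -4*o^5 + 3*o^4 - o^3 - 5*o^2 + 7*o - 4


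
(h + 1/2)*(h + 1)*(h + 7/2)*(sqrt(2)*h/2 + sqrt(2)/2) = sqrt(2)*h^4/2 + 3*sqrt(2)*h^3 + 43*sqrt(2)*h^2/8 + 15*sqrt(2)*h/4 + 7*sqrt(2)/8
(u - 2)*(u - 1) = u^2 - 3*u + 2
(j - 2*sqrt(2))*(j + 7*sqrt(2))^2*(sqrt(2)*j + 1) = sqrt(2)*j^4 + 25*j^3 + 54*sqrt(2)*j^2 - 350*j - 196*sqrt(2)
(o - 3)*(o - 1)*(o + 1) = o^3 - 3*o^2 - o + 3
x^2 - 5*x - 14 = (x - 7)*(x + 2)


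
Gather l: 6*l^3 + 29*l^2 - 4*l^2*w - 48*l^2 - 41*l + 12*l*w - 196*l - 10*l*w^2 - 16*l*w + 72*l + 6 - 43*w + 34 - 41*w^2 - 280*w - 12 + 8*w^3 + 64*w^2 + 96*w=6*l^3 + l^2*(-4*w - 19) + l*(-10*w^2 - 4*w - 165) + 8*w^3 + 23*w^2 - 227*w + 28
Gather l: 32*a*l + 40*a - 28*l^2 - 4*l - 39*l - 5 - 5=40*a - 28*l^2 + l*(32*a - 43) - 10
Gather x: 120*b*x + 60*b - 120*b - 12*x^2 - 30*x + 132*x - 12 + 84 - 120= -60*b - 12*x^2 + x*(120*b + 102) - 48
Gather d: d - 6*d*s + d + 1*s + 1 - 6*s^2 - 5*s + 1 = d*(2 - 6*s) - 6*s^2 - 4*s + 2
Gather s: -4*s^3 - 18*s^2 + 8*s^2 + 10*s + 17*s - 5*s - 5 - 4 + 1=-4*s^3 - 10*s^2 + 22*s - 8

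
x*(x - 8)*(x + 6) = x^3 - 2*x^2 - 48*x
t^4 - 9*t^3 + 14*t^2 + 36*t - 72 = (t - 6)*(t - 3)*(t - 2)*(t + 2)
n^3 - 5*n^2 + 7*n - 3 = (n - 3)*(n - 1)^2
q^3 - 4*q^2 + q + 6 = (q - 3)*(q - 2)*(q + 1)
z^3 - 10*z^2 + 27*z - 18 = (z - 6)*(z - 3)*(z - 1)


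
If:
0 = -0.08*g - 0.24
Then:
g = -3.00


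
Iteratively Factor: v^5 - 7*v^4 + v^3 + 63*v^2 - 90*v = (v + 3)*(v^4 - 10*v^3 + 31*v^2 - 30*v) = (v - 3)*(v + 3)*(v^3 - 7*v^2 + 10*v) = v*(v - 3)*(v + 3)*(v^2 - 7*v + 10) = v*(v - 3)*(v - 2)*(v + 3)*(v - 5)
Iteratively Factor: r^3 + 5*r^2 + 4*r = (r + 1)*(r^2 + 4*r) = (r + 1)*(r + 4)*(r)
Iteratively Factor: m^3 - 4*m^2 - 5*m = (m + 1)*(m^2 - 5*m) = m*(m + 1)*(m - 5)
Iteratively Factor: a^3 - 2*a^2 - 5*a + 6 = (a - 1)*(a^2 - a - 6) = (a - 3)*(a - 1)*(a + 2)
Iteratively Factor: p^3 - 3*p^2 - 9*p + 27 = (p - 3)*(p^2 - 9) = (p - 3)*(p + 3)*(p - 3)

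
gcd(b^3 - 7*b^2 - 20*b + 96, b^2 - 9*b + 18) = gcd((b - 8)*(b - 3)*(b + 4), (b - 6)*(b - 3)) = b - 3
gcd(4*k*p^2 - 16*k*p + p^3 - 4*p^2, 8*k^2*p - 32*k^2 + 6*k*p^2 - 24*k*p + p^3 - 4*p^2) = 4*k*p - 16*k + p^2 - 4*p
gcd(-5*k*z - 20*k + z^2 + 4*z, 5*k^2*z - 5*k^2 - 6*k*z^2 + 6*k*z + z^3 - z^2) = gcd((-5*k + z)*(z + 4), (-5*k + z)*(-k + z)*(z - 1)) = -5*k + z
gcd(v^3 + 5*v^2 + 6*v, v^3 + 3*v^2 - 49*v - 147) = v + 3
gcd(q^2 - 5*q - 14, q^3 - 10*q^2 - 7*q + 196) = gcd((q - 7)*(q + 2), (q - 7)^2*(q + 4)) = q - 7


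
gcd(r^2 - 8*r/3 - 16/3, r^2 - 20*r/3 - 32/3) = r + 4/3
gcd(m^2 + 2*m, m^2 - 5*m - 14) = m + 2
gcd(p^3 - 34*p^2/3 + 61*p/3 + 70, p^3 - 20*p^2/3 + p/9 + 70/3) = p^2 - 13*p/3 - 10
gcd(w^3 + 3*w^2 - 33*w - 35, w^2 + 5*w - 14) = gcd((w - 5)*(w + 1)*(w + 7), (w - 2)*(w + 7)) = w + 7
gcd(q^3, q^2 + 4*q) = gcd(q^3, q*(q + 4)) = q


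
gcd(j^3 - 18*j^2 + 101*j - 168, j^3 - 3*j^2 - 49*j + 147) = j^2 - 10*j + 21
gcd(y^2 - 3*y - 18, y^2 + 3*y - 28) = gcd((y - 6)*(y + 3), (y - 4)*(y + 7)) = 1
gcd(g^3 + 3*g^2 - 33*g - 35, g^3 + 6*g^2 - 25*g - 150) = g - 5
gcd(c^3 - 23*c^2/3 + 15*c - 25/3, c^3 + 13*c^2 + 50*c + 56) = 1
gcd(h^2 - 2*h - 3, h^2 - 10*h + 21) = h - 3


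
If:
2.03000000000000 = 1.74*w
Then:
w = 1.17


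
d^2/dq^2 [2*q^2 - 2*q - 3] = 4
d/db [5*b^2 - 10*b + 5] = 10*b - 10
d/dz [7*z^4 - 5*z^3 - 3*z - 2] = 28*z^3 - 15*z^2 - 3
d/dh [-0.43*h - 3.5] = -0.430000000000000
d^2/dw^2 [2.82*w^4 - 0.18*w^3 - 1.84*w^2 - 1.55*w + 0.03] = 33.84*w^2 - 1.08*w - 3.68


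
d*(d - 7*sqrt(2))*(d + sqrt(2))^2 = d^4 - 5*sqrt(2)*d^3 - 26*d^2 - 14*sqrt(2)*d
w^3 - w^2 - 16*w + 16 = (w - 4)*(w - 1)*(w + 4)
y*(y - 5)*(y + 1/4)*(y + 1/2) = y^4 - 17*y^3/4 - 29*y^2/8 - 5*y/8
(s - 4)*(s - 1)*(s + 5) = s^3 - 21*s + 20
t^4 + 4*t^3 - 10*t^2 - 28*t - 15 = (t - 3)*(t + 1)^2*(t + 5)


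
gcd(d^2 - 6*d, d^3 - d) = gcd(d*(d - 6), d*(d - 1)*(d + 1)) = d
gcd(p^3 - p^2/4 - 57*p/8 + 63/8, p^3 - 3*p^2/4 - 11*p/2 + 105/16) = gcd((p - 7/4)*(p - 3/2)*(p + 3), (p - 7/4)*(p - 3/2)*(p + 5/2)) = p^2 - 13*p/4 + 21/8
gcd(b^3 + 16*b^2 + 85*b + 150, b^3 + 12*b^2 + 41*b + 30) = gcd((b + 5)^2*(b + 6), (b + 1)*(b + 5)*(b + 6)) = b^2 + 11*b + 30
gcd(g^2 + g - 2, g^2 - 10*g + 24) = 1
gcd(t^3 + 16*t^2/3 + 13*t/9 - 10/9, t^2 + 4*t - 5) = t + 5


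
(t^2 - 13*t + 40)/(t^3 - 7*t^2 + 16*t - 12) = (t^2 - 13*t + 40)/(t^3 - 7*t^2 + 16*t - 12)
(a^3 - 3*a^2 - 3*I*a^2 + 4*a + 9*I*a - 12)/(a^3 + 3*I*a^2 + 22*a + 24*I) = (a - 3)/(a + 6*I)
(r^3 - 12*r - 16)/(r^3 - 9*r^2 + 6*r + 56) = (r + 2)/(r - 7)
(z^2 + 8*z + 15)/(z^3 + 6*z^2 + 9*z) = (z + 5)/(z*(z + 3))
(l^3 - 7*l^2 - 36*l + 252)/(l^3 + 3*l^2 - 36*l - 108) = (l - 7)/(l + 3)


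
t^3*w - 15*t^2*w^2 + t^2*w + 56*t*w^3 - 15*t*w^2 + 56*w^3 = (t - 8*w)*(t - 7*w)*(t*w + w)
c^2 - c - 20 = (c - 5)*(c + 4)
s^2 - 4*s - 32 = (s - 8)*(s + 4)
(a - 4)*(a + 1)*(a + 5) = a^3 + 2*a^2 - 19*a - 20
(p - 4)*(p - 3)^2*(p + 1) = p^4 - 9*p^3 + 23*p^2 - 3*p - 36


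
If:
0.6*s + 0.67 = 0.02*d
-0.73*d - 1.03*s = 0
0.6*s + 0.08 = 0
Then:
No Solution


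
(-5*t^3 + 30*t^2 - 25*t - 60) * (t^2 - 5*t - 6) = -5*t^5 + 55*t^4 - 145*t^3 - 115*t^2 + 450*t + 360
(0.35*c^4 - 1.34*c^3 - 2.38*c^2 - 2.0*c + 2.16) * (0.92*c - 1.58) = 0.322*c^5 - 1.7858*c^4 - 0.0723999999999996*c^3 + 1.9204*c^2 + 5.1472*c - 3.4128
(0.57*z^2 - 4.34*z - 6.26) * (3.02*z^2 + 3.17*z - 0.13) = 1.7214*z^4 - 11.2999*z^3 - 32.7371*z^2 - 19.28*z + 0.8138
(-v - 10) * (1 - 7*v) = 7*v^2 + 69*v - 10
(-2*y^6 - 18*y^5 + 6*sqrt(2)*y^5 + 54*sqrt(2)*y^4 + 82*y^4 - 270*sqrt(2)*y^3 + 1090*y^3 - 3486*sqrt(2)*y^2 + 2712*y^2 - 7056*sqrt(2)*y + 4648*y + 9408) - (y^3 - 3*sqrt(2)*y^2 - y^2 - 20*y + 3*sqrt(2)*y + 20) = -2*y^6 - 18*y^5 + 6*sqrt(2)*y^5 + 54*sqrt(2)*y^4 + 82*y^4 - 270*sqrt(2)*y^3 + 1089*y^3 - 3483*sqrt(2)*y^2 + 2713*y^2 - 7059*sqrt(2)*y + 4668*y + 9388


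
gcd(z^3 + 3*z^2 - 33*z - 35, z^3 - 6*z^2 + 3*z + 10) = z^2 - 4*z - 5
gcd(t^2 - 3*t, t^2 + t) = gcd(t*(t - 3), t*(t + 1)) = t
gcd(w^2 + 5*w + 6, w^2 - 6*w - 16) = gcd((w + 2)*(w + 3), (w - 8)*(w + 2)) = w + 2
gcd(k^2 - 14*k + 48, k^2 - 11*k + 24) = k - 8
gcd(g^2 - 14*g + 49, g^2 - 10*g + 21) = g - 7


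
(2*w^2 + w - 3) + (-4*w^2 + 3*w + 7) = -2*w^2 + 4*w + 4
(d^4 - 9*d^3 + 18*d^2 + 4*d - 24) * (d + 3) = d^5 - 6*d^4 - 9*d^3 + 58*d^2 - 12*d - 72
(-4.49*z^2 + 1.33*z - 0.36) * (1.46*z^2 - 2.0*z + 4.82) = -6.5554*z^4 + 10.9218*z^3 - 24.8274*z^2 + 7.1306*z - 1.7352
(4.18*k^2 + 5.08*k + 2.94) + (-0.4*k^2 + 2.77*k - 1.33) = 3.78*k^2 + 7.85*k + 1.61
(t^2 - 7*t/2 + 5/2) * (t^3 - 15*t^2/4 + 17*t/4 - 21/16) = t^5 - 29*t^4/4 + 159*t^3/8 - 409*t^2/16 + 487*t/32 - 105/32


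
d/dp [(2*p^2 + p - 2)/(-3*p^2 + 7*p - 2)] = (17*p^2 - 20*p + 12)/(9*p^4 - 42*p^3 + 61*p^2 - 28*p + 4)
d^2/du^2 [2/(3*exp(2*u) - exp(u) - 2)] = 2*((1 - 12*exp(u))*(-3*exp(2*u) + exp(u) + 2) - 2*(6*exp(u) - 1)^2*exp(u))*exp(u)/(-3*exp(2*u) + exp(u) + 2)^3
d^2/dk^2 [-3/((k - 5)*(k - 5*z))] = 6*(-(k - 5)^2 - (k - 5)*(k - 5*z) - (k - 5*z)^2)/((k - 5)^3*(k - 5*z)^3)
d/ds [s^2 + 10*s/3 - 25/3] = 2*s + 10/3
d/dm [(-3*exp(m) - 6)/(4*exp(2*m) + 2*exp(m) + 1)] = (12*exp(2*m) + 48*exp(m) + 9)*exp(m)/(16*exp(4*m) + 16*exp(3*m) + 12*exp(2*m) + 4*exp(m) + 1)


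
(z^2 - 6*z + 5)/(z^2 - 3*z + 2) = (z - 5)/(z - 2)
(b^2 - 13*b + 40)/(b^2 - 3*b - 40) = (b - 5)/(b + 5)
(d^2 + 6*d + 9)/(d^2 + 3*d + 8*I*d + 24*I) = (d + 3)/(d + 8*I)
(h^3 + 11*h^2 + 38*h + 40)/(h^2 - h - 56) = (h^3 + 11*h^2 + 38*h + 40)/(h^2 - h - 56)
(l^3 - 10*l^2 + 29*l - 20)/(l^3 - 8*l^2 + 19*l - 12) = (l - 5)/(l - 3)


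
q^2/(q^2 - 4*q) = q/(q - 4)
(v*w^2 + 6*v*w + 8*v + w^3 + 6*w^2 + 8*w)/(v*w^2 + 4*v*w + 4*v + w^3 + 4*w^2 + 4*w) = (w + 4)/(w + 2)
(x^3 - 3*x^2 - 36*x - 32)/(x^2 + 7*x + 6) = (x^2 - 4*x - 32)/(x + 6)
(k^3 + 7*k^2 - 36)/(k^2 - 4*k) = (k^3 + 7*k^2 - 36)/(k*(k - 4))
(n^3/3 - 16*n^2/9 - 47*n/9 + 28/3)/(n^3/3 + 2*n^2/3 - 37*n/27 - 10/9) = 3*(3*n^2 - 25*n + 28)/(9*n^2 - 9*n - 10)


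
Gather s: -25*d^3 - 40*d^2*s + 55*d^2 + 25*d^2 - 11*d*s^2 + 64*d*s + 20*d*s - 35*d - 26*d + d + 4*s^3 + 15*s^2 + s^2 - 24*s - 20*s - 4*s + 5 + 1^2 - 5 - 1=-25*d^3 + 80*d^2 - 60*d + 4*s^3 + s^2*(16 - 11*d) + s*(-40*d^2 + 84*d - 48)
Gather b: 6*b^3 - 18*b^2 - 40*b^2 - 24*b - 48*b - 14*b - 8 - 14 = 6*b^3 - 58*b^2 - 86*b - 22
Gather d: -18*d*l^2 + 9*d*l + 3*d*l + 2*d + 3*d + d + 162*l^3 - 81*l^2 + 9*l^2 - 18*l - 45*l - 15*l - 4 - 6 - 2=d*(-18*l^2 + 12*l + 6) + 162*l^3 - 72*l^2 - 78*l - 12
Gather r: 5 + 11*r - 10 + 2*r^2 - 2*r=2*r^2 + 9*r - 5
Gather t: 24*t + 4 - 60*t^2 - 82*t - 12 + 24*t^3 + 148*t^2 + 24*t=24*t^3 + 88*t^2 - 34*t - 8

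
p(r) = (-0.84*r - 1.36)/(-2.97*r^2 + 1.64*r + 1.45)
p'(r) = (-0.84*r - 1.36)*(5.94*r - 1.64)/(-2.97*r^2 + 1.64*r + 1.45)^2 - 0.84/(-2.97*r^2 + 1.64*r + 1.45) = (-2.4948*r^2 - 8.0784*r + 1.0124)/(8.8209*r^4 - 9.7416*r^3 - 5.9234*r^2 + 4.756*r + 2.1025)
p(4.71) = 0.09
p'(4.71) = -0.03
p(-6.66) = -0.03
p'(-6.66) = -0.00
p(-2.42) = -0.03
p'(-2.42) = 0.02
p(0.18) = -0.92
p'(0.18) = -0.19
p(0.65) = -1.51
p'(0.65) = -3.33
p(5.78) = 0.07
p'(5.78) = -0.02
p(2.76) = 0.22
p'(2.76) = -0.15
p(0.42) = -1.06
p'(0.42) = -1.08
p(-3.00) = -0.04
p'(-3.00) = 0.00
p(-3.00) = -0.04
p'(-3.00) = 0.00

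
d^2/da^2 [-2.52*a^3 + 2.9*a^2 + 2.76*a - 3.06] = 5.8 - 15.12*a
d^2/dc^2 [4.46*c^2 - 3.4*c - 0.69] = 8.92000000000000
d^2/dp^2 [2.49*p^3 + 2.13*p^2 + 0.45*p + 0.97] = 14.94*p + 4.26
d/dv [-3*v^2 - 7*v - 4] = -6*v - 7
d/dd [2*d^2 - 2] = 4*d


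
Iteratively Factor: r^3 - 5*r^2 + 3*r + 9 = (r - 3)*(r^2 - 2*r - 3) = (r - 3)*(r + 1)*(r - 3)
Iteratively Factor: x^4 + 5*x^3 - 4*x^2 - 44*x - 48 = (x + 2)*(x^3 + 3*x^2 - 10*x - 24) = (x + 2)*(x + 4)*(x^2 - x - 6) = (x + 2)^2*(x + 4)*(x - 3)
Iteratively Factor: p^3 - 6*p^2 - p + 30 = (p - 3)*(p^2 - 3*p - 10) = (p - 5)*(p - 3)*(p + 2)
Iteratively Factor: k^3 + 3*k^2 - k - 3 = (k + 3)*(k^2 - 1) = (k - 1)*(k + 3)*(k + 1)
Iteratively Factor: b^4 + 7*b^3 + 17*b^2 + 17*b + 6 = (b + 1)*(b^3 + 6*b^2 + 11*b + 6) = (b + 1)*(b + 3)*(b^2 + 3*b + 2) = (b + 1)*(b + 2)*(b + 3)*(b + 1)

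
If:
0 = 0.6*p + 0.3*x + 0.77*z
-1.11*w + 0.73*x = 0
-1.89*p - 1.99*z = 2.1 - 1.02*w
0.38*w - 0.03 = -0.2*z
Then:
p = 1.90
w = 1.25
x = 1.90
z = -2.22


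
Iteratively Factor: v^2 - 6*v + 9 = (v - 3)*(v - 3)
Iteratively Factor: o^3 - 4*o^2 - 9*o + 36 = (o - 4)*(o^2 - 9) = (o - 4)*(o - 3)*(o + 3)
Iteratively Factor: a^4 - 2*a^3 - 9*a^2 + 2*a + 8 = (a + 2)*(a^3 - 4*a^2 - a + 4) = (a + 1)*(a + 2)*(a^2 - 5*a + 4) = (a - 1)*(a + 1)*(a + 2)*(a - 4)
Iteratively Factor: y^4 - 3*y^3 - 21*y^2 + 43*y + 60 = (y - 5)*(y^3 + 2*y^2 - 11*y - 12) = (y - 5)*(y + 1)*(y^2 + y - 12) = (y - 5)*(y - 3)*(y + 1)*(y + 4)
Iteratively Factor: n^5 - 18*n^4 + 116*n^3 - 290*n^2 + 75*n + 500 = (n - 5)*(n^4 - 13*n^3 + 51*n^2 - 35*n - 100) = (n - 5)^2*(n^3 - 8*n^2 + 11*n + 20) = (n - 5)^3*(n^2 - 3*n - 4) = (n - 5)^3*(n - 4)*(n + 1)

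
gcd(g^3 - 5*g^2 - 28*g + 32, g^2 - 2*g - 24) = g + 4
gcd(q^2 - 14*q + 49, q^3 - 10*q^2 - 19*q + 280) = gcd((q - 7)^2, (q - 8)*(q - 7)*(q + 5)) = q - 7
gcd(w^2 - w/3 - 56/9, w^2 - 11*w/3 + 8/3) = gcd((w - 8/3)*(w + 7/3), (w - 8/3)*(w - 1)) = w - 8/3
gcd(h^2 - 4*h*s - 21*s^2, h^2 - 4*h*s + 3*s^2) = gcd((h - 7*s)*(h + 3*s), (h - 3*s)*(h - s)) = 1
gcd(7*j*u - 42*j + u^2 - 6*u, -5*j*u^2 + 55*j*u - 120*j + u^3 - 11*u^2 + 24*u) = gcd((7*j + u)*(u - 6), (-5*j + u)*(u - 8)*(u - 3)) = 1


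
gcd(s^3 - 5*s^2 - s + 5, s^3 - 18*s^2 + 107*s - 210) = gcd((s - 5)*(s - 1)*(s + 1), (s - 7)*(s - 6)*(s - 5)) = s - 5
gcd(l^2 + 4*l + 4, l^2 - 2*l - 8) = l + 2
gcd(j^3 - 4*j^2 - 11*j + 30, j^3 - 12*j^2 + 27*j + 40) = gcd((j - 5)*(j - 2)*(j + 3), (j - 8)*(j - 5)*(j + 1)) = j - 5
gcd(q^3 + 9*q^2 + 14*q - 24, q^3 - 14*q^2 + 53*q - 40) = q - 1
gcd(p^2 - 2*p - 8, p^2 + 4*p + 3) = 1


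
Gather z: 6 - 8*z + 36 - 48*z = 42 - 56*z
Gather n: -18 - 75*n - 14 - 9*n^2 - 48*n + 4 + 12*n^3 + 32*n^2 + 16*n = 12*n^3 + 23*n^2 - 107*n - 28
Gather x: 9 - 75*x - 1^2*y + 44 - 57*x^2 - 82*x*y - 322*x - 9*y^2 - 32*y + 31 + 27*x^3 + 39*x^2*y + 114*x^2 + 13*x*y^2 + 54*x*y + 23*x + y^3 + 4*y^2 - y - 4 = 27*x^3 + x^2*(39*y + 57) + x*(13*y^2 - 28*y - 374) + y^3 - 5*y^2 - 34*y + 80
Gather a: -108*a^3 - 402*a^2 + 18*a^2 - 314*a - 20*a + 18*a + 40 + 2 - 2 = -108*a^3 - 384*a^2 - 316*a + 40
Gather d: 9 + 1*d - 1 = d + 8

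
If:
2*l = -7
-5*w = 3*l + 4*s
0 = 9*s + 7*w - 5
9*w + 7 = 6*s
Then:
No Solution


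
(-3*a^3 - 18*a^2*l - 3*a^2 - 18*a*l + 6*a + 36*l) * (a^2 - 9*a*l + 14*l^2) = -3*a^5 + 9*a^4*l - 3*a^4 + 120*a^3*l^2 + 9*a^3*l + 6*a^3 - 252*a^2*l^3 + 120*a^2*l^2 - 18*a^2*l - 252*a*l^3 - 240*a*l^2 + 504*l^3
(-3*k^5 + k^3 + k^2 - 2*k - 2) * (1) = -3*k^5 + k^3 + k^2 - 2*k - 2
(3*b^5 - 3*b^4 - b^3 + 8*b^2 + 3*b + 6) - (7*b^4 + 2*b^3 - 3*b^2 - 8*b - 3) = 3*b^5 - 10*b^4 - 3*b^3 + 11*b^2 + 11*b + 9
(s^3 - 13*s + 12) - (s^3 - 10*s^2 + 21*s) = 10*s^2 - 34*s + 12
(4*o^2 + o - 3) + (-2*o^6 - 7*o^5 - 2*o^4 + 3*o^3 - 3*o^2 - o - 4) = -2*o^6 - 7*o^5 - 2*o^4 + 3*o^3 + o^2 - 7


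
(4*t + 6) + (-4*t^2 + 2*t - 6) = -4*t^2 + 6*t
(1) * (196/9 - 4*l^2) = 196/9 - 4*l^2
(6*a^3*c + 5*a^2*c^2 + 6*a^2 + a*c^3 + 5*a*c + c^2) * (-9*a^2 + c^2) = -54*a^5*c - 45*a^4*c^2 - 54*a^4 - 3*a^3*c^3 - 45*a^3*c + 5*a^2*c^4 - 3*a^2*c^2 + a*c^5 + 5*a*c^3 + c^4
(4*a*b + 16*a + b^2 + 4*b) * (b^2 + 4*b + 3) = 4*a*b^3 + 32*a*b^2 + 76*a*b + 48*a + b^4 + 8*b^3 + 19*b^2 + 12*b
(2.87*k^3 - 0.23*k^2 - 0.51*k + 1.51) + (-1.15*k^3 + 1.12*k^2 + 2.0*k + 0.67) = 1.72*k^3 + 0.89*k^2 + 1.49*k + 2.18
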